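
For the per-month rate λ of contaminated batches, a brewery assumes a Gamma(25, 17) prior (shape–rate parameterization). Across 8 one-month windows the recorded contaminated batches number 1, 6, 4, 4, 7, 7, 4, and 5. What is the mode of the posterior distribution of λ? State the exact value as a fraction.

62/25

Total count: 1 + 6 + 4 + 4 + 7 + 7 + 4 + 5 = 38.
Total exposure: 8 months.
By Gamma–Poisson conjugacy, the posterior is Gamma(α + Σx, β + Σt) = Gamma(25 + 38, 17 + 8) = Gamma(63, 25).
Posterior mode = (α'−1)/β' = 62/25.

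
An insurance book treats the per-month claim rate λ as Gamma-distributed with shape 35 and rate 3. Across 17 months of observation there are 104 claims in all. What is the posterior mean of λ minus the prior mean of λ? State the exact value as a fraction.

-283/60

Total count 104 over total exposure 17 months.
The Gamma prior is conjugate for the Poisson rate, so λ | data ~ Gamma(35+104, 3+17) = Gamma(139, 20).
Posterior mean = 139/20 = 139/20; prior mean = 35/3 = 35/3. Difference = 139/20 − 35/3 = -283/60.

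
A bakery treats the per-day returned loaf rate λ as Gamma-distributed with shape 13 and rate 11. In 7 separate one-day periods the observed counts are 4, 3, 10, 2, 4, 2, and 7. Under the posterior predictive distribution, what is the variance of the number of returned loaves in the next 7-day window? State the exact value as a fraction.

Total count: 4 + 3 + 10 + 2 + 4 + 2 + 7 = 32.
Total exposure: 7 days.
By Gamma–Poisson conjugacy, the posterior is Gamma(α + Σx, β + Σt) = Gamma(13 + 32, 11 + 7) = Gamma(45, 18).
The posterior predictive for a window of length T is Negative Binomial with variance T·α'·(β'+T)/β'² = 7·45·25/324 = 875/36.

875/36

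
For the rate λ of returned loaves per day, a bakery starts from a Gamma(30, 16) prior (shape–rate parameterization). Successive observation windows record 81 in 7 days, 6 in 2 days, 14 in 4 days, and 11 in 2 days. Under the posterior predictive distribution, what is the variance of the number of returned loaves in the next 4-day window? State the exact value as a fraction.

Total count: 81 + 6 + 14 + 11 = 112.
Total exposure: 7 + 2 + 4 + 2 = 15 days.
Posterior: α' = 30 + 112 = 142, β' = 16 + 15 = 31.
The posterior predictive for a window of length T is Negative Binomial with variance T·α'·(β'+T)/β'² = 4·142·35/961 = 19880/961.

19880/961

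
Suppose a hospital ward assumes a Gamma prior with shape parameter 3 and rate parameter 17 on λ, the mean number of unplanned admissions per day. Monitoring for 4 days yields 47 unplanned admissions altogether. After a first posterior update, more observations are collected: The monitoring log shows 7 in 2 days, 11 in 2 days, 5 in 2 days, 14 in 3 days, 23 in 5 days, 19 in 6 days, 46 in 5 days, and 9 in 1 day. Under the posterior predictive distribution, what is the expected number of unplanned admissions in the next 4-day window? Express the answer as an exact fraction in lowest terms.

736/47

Total count 47 over total exposure 4 days.
After the first batch: Gamma(3 + 47, 17 + 4) = Gamma(50, 21).
Total count: 7 + 11 + 5 + 14 + 23 + 19 + 46 + 9 = 134.
Total exposure: 2 + 2 + 2 + 3 + 5 + 6 + 5 + 1 = 26 days.
After the second batch: Gamma(50 + 134, 21 + 26) = Gamma(184, 47).
Predictive mean over a 4-day window = T·E[λ|data] = 4·184/47 = 736/47.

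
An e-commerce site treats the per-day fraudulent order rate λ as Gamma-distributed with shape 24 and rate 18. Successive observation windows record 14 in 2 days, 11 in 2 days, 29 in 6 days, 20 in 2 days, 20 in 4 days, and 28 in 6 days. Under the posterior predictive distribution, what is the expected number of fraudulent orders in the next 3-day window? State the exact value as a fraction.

219/20

Total count: 14 + 11 + 29 + 20 + 20 + 28 = 122.
Total exposure: 2 + 2 + 6 + 2 + 4 + 6 = 22 days.
By Gamma–Poisson conjugacy, the posterior is Gamma(α + Σx, β + Σt) = Gamma(24 + 122, 18 + 22) = Gamma(146, 40).
Predictive mean over a 3-day window = T·E[λ|data] = 3·146/40 = 219/20.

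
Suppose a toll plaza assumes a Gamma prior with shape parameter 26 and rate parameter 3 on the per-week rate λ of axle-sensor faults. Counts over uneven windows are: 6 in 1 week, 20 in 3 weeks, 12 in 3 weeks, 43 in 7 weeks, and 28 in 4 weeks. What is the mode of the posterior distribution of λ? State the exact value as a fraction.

Total count: 6 + 20 + 12 + 43 + 28 = 109.
Total exposure: 1 + 3 + 3 + 7 + 4 = 18 weeks.
Gamma(α, β) with Poisson data over total exposure Σt gives posterior Gamma(α+Σx, β+Σt) = Gamma(135, 21).
Posterior mode = (α'−1)/β' = 134/21.

134/21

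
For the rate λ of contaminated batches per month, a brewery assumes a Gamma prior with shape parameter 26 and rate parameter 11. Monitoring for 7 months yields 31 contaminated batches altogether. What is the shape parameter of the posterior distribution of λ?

57

Total count 31 over total exposure 7 months.
Gamma(α, β) with Poisson data over total exposure Σt gives posterior Gamma(α+Σx, β+Σt) = Gamma(57, 18).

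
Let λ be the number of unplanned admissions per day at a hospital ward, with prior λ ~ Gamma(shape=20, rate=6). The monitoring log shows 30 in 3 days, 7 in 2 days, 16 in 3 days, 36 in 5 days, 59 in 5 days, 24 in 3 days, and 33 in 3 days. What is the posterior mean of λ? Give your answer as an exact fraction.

Total count: 30 + 7 + 16 + 36 + 59 + 24 + 33 = 205.
Total exposure: 3 + 2 + 3 + 5 + 5 + 3 + 3 = 24 days.
Conjugate update: add total count to the shape and total exposure to the rate, giving Gamma(225, 30).
Posterior mean = α'/β' = 225/30 = 15/2.

15/2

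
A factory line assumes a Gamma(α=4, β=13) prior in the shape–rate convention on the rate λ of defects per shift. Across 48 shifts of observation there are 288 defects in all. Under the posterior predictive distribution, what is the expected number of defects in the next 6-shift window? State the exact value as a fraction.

1752/61

Total count 288 over total exposure 48 shifts.
Gamma(α, β) with Poisson data over total exposure Σt gives posterior Gamma(α+Σx, β+Σt) = Gamma(292, 61).
Predictive mean over a 6-shift window = T·E[λ|data] = 6·292/61 = 1752/61.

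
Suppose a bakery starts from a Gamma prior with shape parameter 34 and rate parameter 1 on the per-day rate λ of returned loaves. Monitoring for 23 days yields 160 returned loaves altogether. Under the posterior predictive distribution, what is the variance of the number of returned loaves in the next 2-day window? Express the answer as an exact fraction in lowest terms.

Total count 160 over total exposure 23 days.
Conjugate update: add total count to the shape and total exposure to the rate, giving Gamma(194, 24).
The posterior predictive for a window of length T is Negative Binomial with variance T·α'·(β'+T)/β'² = 2·194·26/576 = 1261/72.

1261/72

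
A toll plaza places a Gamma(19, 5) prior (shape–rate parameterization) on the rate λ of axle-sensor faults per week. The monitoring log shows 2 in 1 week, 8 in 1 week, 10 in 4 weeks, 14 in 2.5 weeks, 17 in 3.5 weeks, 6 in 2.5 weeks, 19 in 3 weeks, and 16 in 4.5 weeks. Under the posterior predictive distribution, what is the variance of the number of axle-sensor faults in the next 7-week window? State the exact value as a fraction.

Total count: 2 + 8 + 10 + 14 + 17 + 6 + 19 + 16 = 92.
Total exposure: 1 + 1 + 4 + 2.5 + 3.5 + 2.5 + 3 + 4.5 = 22 weeks.
Conjugate update: add total count to the shape and total exposure to the rate, giving Gamma(111, 27).
The posterior predictive for a window of length T is Negative Binomial with variance T·α'·(β'+T)/β'² = 7·111·34/729 = 8806/243.

8806/243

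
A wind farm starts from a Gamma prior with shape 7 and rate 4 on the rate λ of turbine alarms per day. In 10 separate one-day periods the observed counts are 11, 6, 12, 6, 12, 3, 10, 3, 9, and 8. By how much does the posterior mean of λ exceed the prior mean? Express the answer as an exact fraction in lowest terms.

125/28

Total count: 11 + 6 + 12 + 6 + 12 + 3 + 10 + 3 + 9 + 8 = 80.
Total exposure: 10 days.
Gamma(α, β) with Poisson data over total exposure Σt gives posterior Gamma(α+Σx, β+Σt) = Gamma(87, 14).
Posterior mean = 87/14 = 87/14; prior mean = 7/4 = 7/4. Difference = 87/14 − 7/4 = 125/28.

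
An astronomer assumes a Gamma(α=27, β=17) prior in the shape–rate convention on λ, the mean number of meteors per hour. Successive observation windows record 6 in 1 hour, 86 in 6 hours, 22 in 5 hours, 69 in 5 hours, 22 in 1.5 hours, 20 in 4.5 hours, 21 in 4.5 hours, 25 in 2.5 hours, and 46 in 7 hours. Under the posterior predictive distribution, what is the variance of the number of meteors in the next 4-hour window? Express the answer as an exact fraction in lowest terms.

19952/729

Total count: 6 + 86 + 22 + 69 + 22 + 20 + 21 + 25 + 46 = 317.
Total exposure: 1 + 6 + 5 + 5 + 1.5 + 4.5 + 4.5 + 2.5 + 7 = 37 hours.
Posterior: α' = 27 + 317 = 344, β' = 17 + 37 = 54.
The posterior predictive for a window of length T is Negative Binomial with variance T·α'·(β'+T)/β'² = 4·344·58/2916 = 19952/729.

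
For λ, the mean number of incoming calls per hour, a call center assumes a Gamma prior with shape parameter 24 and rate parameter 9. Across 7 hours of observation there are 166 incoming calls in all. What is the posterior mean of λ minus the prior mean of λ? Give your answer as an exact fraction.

221/24

Total count 166 over total exposure 7 hours.
The Gamma prior is conjugate for the Poisson rate, so λ | data ~ Gamma(24+166, 9+7) = Gamma(190, 16).
Posterior mean = 190/16 = 95/8; prior mean = 24/9 = 8/3. Difference = 95/8 − 8/3 = 221/24.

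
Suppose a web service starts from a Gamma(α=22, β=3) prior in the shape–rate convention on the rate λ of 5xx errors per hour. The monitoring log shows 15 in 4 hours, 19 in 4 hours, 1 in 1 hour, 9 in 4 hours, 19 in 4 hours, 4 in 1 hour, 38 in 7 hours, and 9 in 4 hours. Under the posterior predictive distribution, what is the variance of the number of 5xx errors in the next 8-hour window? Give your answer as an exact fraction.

Total count: 15 + 19 + 1 + 9 + 19 + 4 + 38 + 9 = 114.
Total exposure: 4 + 4 + 1 + 4 + 4 + 1 + 7 + 4 = 29 hours.
Posterior: α' = 22 + 114 = 136, β' = 3 + 29 = 32.
The posterior predictive for a window of length T is Negative Binomial with variance T·α'·(β'+T)/β'² = 8·136·40/1024 = 85/2.

85/2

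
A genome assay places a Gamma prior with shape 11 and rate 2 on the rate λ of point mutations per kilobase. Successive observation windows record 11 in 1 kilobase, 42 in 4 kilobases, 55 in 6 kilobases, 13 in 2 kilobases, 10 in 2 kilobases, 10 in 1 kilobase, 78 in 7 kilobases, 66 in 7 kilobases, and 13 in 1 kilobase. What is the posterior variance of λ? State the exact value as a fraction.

103/363

Total count: 11 + 42 + 55 + 13 + 10 + 10 + 78 + 66 + 13 = 298.
Total exposure: 1 + 4 + 6 + 2 + 2 + 1 + 7 + 7 + 1 = 31 kilobases.
Posterior: α' = 11 + 298 = 309, β' = 2 + 31 = 33.
Posterior variance = α'/β'² = 309/1089 = 103/363.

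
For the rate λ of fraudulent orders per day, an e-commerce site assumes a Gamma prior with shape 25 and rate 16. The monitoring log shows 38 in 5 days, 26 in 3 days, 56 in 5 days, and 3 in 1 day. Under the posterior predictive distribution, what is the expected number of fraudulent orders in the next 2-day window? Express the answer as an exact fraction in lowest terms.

Total count: 38 + 26 + 56 + 3 = 123.
Total exposure: 5 + 3 + 5 + 1 = 14 days.
Conjugate update: add total count to the shape and total exposure to the rate, giving Gamma(148, 30).
Predictive mean over a 2-day window = T·E[λ|data] = 2·148/30 = 148/15.

148/15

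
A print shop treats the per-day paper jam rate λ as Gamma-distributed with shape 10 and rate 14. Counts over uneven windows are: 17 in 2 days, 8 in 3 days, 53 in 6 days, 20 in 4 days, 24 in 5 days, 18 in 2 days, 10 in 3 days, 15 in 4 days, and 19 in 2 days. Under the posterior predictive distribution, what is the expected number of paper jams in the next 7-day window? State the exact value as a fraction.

1358/45

Total count: 17 + 8 + 53 + 20 + 24 + 18 + 10 + 15 + 19 = 184.
Total exposure: 2 + 3 + 6 + 4 + 5 + 2 + 3 + 4 + 2 = 31 days.
By Gamma–Poisson conjugacy, the posterior is Gamma(α + Σx, β + Σt) = Gamma(10 + 184, 14 + 31) = Gamma(194, 45).
Predictive mean over a 7-day window = T·E[λ|data] = 7·194/45 = 1358/45.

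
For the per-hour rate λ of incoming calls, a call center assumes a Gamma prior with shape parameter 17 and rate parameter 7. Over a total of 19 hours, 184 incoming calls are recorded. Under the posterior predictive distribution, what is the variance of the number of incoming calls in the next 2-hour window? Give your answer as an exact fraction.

Total count 184 over total exposure 19 hours.
By Gamma–Poisson conjugacy, the posterior is Gamma(α + Σx, β + Σt) = Gamma(17 + 184, 7 + 19) = Gamma(201, 26).
The posterior predictive for a window of length T is Negative Binomial with variance T·α'·(β'+T)/β'² = 2·201·28/676 = 2814/169.

2814/169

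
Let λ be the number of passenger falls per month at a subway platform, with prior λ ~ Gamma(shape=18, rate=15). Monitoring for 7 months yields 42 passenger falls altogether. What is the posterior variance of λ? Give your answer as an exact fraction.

15/121

Total count 42 over total exposure 7 months.
Conjugate update: add total count to the shape and total exposure to the rate, giving Gamma(60, 22).
Posterior variance = α'/β'² = 60/484 = 15/121.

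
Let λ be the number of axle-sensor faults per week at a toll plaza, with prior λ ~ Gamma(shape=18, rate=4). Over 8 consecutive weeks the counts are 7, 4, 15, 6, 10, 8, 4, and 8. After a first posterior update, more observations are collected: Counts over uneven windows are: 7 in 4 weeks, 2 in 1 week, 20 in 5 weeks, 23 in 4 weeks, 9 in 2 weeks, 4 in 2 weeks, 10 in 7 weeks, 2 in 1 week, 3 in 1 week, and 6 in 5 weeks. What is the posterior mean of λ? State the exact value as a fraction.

83/22

Total count: 7 + 4 + 15 + 6 + 10 + 8 + 4 + 8 = 62.
Total exposure: 8 weeks.
After the first batch: Gamma(18 + 62, 4 + 8) = Gamma(80, 12).
Total count: 7 + 2 + 20 + 23 + 9 + 4 + 10 + 2 + 3 + 6 = 86.
Total exposure: 4 + 1 + 5 + 4 + 2 + 2 + 7 + 1 + 1 + 5 = 32 weeks.
After the second batch: Gamma(80 + 86, 12 + 32) = Gamma(166, 44).
Posterior mean = α'/β' = 166/44 = 83/22.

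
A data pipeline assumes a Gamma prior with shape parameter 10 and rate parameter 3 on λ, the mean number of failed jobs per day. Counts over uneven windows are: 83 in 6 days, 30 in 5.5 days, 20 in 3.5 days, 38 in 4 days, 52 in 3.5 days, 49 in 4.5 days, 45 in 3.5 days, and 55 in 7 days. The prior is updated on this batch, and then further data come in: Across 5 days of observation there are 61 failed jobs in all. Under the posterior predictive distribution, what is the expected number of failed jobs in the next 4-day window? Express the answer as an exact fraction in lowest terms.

Total count: 83 + 30 + 20 + 38 + 52 + 49 + 45 + 55 = 372.
Total exposure: 6 + 5.5 + 3.5 + 4 + 3.5 + 4.5 + 3.5 + 7 = 37.5 days.
After the first batch: Gamma(10 + 372, 3 + 37.5) = Gamma(382, 81/2).
Total count 61 over total exposure 5 days.
After the second batch: Gamma(382 + 61, 81/2 + 5) = Gamma(443, 91/2).
Predictive mean over a 4-day window = T·E[λ|data] = 4·443/(91/2) = 3544/91.

3544/91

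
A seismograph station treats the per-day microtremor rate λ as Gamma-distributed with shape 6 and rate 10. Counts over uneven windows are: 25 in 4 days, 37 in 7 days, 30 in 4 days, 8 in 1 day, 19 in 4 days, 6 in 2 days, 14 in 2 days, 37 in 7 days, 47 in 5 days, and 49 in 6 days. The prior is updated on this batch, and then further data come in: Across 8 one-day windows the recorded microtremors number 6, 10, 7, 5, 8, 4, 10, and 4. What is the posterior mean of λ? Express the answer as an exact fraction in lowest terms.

Total count: 25 + 37 + 30 + 8 + 19 + 6 + 14 + 37 + 47 + 49 = 272.
Total exposure: 4 + 7 + 4 + 1 + 4 + 2 + 2 + 7 + 5 + 6 = 42 days.
After the first batch: Gamma(6 + 272, 10 + 42) = Gamma(278, 52).
Total count: 6 + 10 + 7 + 5 + 8 + 4 + 10 + 4 = 54.
Total exposure: 8 days.
After the second batch: Gamma(278 + 54, 52 + 8) = Gamma(332, 60).
Posterior mean = α'/β' = 332/60 = 83/15.

83/15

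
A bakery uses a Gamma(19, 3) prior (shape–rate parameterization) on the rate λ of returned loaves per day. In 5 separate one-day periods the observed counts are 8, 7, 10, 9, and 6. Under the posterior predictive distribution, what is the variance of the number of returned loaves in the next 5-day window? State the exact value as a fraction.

3835/64

Total count: 8 + 7 + 10 + 9 + 6 = 40.
Total exposure: 5 days.
Posterior: α' = 19 + 40 = 59, β' = 3 + 5 = 8.
The posterior predictive for a window of length T is Negative Binomial with variance T·α'·(β'+T)/β'² = 5·59·13/64 = 3835/64.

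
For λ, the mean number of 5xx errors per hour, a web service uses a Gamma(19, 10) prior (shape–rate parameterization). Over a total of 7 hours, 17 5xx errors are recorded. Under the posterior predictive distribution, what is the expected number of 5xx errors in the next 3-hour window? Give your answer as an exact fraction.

108/17

Total count 17 over total exposure 7 hours.
Gamma(α, β) with Poisson data over total exposure Σt gives posterior Gamma(α+Σx, β+Σt) = Gamma(36, 17).
Predictive mean over a 3-hour window = T·E[λ|data] = 3·36/17 = 108/17.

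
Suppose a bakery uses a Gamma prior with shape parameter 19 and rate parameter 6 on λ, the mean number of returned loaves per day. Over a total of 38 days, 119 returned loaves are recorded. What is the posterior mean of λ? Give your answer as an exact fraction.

Total count 119 over total exposure 38 days.
Gamma(α, β) with Poisson data over total exposure Σt gives posterior Gamma(α+Σx, β+Σt) = Gamma(138, 44).
Posterior mean = α'/β' = 138/44 = 69/22.

69/22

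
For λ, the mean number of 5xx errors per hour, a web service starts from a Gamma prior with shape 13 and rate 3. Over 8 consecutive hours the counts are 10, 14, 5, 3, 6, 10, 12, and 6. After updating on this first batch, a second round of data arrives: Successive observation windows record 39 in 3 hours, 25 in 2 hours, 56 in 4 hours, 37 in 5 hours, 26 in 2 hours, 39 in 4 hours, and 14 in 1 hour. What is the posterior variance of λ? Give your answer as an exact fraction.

315/1024

Total count: 10 + 14 + 5 + 3 + 6 + 10 + 12 + 6 = 66.
Total exposure: 8 hours.
After the first batch: Gamma(13 + 66, 3 + 8) = Gamma(79, 11).
Total count: 39 + 25 + 56 + 37 + 26 + 39 + 14 = 236.
Total exposure: 3 + 2 + 4 + 5 + 2 + 4 + 1 = 21 hours.
After the second batch: Gamma(79 + 236, 11 + 21) = Gamma(315, 32).
Posterior variance = α'/β'² = 315/1024.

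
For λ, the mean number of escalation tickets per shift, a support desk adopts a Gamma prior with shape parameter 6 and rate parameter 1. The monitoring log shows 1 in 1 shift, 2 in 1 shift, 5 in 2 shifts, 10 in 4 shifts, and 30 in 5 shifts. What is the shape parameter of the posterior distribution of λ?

54

Total count: 1 + 2 + 5 + 10 + 30 = 48.
Total exposure: 1 + 1 + 2 + 4 + 5 = 13 shifts.
Conjugate update: add total count to the shape and total exposure to the rate, giving Gamma(54, 14).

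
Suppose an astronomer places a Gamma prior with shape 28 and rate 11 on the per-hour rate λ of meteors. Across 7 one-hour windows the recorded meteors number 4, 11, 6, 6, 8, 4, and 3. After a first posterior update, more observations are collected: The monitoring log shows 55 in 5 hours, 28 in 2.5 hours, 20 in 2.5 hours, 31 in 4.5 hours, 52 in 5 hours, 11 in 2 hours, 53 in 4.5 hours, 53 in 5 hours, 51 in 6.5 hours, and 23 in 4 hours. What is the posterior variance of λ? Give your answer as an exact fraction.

1788/14161

Total count: 4 + 11 + 6 + 6 + 8 + 4 + 3 = 42.
Total exposure: 7 hours.
After the first batch: Gamma(28 + 42, 11 + 7) = Gamma(70, 18).
Total count: 55 + 28 + 20 + 31 + 52 + 11 + 53 + 53 + 51 + 23 = 377.
Total exposure: 5 + 2.5 + 2.5 + 4.5 + 5 + 2 + 4.5 + 5 + 6.5 + 4 = 41.5 hours.
After the second batch: Gamma(70 + 377, 18 + 41.5) = Gamma(447, 119/2).
Posterior variance = α'/β'² = 447/(14161/4) = 1788/14161.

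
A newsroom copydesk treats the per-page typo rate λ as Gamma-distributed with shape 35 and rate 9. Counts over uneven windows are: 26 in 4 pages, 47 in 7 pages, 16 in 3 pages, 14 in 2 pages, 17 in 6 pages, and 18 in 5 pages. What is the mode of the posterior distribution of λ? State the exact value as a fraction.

Total count: 26 + 47 + 16 + 14 + 17 + 18 = 138.
Total exposure: 4 + 7 + 3 + 2 + 6 + 5 = 27 pages.
Gamma(α, β) with Poisson data over total exposure Σt gives posterior Gamma(α+Σx, β+Σt) = Gamma(173, 36).
Posterior mode = (α'−1)/β' = 172/36 = 43/9.

43/9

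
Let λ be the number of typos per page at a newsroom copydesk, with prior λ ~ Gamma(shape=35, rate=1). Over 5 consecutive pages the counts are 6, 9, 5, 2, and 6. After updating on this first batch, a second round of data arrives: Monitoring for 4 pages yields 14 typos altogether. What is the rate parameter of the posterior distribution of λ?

10

Total count: 6 + 9 + 5 + 2 + 6 = 28.
Total exposure: 5 pages.
After the first batch: Gamma(35 + 28, 1 + 5) = Gamma(63, 6).
Total count 14 over total exposure 4 pages.
After the second batch: Gamma(63 + 14, 6 + 4) = Gamma(77, 10).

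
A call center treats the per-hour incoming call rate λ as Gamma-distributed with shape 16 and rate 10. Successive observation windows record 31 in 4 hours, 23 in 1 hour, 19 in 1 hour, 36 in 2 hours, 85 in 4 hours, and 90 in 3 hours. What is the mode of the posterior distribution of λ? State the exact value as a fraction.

299/25

Total count: 31 + 23 + 19 + 36 + 85 + 90 = 284.
Total exposure: 4 + 1 + 1 + 2 + 4 + 3 = 15 hours.
The Gamma prior is conjugate for the Poisson rate, so λ | data ~ Gamma(16+284, 10+15) = Gamma(300, 25).
Posterior mode = (α'−1)/β' = 299/25.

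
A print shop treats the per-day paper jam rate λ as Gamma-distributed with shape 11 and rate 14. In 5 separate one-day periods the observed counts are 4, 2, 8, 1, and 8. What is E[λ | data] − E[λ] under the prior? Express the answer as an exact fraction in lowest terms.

Total count: 4 + 2 + 8 + 1 + 8 = 23.
Total exposure: 5 days.
Gamma(α, β) with Poisson data over total exposure Σt gives posterior Gamma(α+Σx, β+Σt) = Gamma(34, 19).
Posterior mean = 34/19 = 34/19; prior mean = 11/14 = 11/14. Difference = 34/19 − 11/14 = 267/266.

267/266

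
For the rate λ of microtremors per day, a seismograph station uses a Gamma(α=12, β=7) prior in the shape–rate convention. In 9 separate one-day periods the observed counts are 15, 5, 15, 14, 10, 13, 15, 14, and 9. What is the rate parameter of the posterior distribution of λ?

16

Total count: 15 + 5 + 15 + 14 + 10 + 13 + 15 + 14 + 9 = 110.
Total exposure: 9 days.
The Gamma prior is conjugate for the Poisson rate, so λ | data ~ Gamma(12+110, 7+9) = Gamma(122, 16).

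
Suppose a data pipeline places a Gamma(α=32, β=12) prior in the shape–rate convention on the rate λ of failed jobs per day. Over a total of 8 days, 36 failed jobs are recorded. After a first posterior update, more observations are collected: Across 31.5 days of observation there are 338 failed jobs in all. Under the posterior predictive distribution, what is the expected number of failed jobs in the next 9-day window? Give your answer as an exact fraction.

Total count 36 over total exposure 8 days.
After the first batch: Gamma(32 + 36, 12 + 8) = Gamma(68, 20).
Total count 338 over total exposure 31.5 days.
After the second batch: Gamma(68 + 338, 20 + 31.5) = Gamma(406, 103/2).
Predictive mean over a 9-day window = T·E[λ|data] = 9·406/(103/2) = 7308/103.

7308/103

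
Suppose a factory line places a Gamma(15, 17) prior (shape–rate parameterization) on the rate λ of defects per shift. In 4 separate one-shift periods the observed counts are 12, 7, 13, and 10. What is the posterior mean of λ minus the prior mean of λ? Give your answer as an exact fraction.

218/119

Total count: 12 + 7 + 13 + 10 = 42.
Total exposure: 4 shifts.
Gamma(α, β) with Poisson data over total exposure Σt gives posterior Gamma(α+Σx, β+Σt) = Gamma(57, 21).
Posterior mean = 57/21 = 19/7; prior mean = 15/17 = 15/17. Difference = 19/7 − 15/17 = 218/119.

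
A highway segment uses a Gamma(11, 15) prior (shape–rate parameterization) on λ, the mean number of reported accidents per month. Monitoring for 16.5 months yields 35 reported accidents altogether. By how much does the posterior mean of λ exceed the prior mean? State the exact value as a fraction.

229/315

Total count 35 over total exposure 16.5 months.
By Gamma–Poisson conjugacy, the posterior is Gamma(α + Σx, β + Σt) = Gamma(11 + 35, 15 + 16.5) = Gamma(46, 63/2).
Posterior mean = 46/(63/2) = 92/63; prior mean = 11/15 = 11/15. Difference = 92/63 − 11/15 = 229/315.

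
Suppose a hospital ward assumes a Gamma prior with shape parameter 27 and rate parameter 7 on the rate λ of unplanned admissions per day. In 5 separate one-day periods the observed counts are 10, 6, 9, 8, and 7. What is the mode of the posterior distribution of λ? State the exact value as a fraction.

Total count: 10 + 6 + 9 + 8 + 7 = 40.
Total exposure: 5 days.
Conjugate update: add total count to the shape and total exposure to the rate, giving Gamma(67, 12).
Posterior mode = (α'−1)/β' = 66/12 = 11/2.

11/2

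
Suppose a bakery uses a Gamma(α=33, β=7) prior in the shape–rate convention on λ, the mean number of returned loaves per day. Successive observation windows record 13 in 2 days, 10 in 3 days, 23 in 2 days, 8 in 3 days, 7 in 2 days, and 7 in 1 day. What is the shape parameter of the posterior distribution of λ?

101

Total count: 13 + 10 + 23 + 8 + 7 + 7 = 68.
Total exposure: 2 + 3 + 2 + 3 + 2 + 1 = 13 days.
Posterior: α' = 33 + 68 = 101, β' = 7 + 13 = 20.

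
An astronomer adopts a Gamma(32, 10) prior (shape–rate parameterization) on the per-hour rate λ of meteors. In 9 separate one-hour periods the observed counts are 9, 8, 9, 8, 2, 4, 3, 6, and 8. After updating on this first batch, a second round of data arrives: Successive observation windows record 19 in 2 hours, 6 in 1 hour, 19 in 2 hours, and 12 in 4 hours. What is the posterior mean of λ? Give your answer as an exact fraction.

Total count: 9 + 8 + 9 + 8 + 2 + 4 + 3 + 6 + 8 = 57.
Total exposure: 9 hours.
After the first batch: Gamma(32 + 57, 10 + 9) = Gamma(89, 19).
Total count: 19 + 6 + 19 + 12 = 56.
Total exposure: 2 + 1 + 2 + 4 = 9 hours.
After the second batch: Gamma(89 + 56, 19 + 9) = Gamma(145, 28).
Posterior mean = α'/β' = 145/28.

145/28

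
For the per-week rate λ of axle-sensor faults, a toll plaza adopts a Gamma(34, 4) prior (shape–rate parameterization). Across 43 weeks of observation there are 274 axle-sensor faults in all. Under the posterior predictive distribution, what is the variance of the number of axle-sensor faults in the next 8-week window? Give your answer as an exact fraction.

Total count 274 over total exposure 43 weeks.
The Gamma prior is conjugate for the Poisson rate, so λ | data ~ Gamma(34+274, 4+43) = Gamma(308, 47).
The posterior predictive for a window of length T is Negative Binomial with variance T·α'·(β'+T)/β'² = 8·308·55/2209 = 135520/2209.

135520/2209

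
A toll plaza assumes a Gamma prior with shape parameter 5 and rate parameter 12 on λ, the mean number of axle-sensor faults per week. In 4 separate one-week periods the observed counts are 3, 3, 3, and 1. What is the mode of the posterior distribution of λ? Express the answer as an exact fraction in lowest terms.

Total count: 3 + 3 + 3 + 1 = 10.
Total exposure: 4 weeks.
Conjugate update: add total count to the shape and total exposure to the rate, giving Gamma(15, 16).
Posterior mode = (α'−1)/β' = 14/16 = 7/8.

7/8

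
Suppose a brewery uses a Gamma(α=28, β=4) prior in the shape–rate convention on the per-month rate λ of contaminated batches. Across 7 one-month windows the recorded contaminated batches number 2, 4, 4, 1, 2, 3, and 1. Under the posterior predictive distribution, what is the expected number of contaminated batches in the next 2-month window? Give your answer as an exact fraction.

Total count: 2 + 4 + 4 + 1 + 2 + 3 + 1 = 17.
Total exposure: 7 months.
Conjugate update: add total count to the shape and total exposure to the rate, giving Gamma(45, 11).
Predictive mean over a 2-month window = T·E[λ|data] = 2·45/11 = 90/11.

90/11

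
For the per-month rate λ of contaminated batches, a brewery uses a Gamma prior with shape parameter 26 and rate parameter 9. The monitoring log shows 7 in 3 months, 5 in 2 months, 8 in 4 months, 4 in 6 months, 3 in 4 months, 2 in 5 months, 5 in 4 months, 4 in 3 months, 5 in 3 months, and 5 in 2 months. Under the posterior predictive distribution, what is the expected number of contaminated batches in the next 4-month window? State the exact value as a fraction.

Total count: 7 + 5 + 8 + 4 + 3 + 2 + 5 + 4 + 5 + 5 = 48.
Total exposure: 3 + 2 + 4 + 6 + 4 + 5 + 4 + 3 + 3 + 2 = 36 months.
The Gamma prior is conjugate for the Poisson rate, so λ | data ~ Gamma(26+48, 9+36) = Gamma(74, 45).
Predictive mean over a 4-month window = T·E[λ|data] = 4·74/45 = 296/45.

296/45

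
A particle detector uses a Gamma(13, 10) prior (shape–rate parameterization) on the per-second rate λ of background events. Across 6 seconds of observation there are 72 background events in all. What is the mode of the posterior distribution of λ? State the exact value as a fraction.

21/4

Total count 72 over total exposure 6 seconds.
Posterior: α' = 13 + 72 = 85, β' = 10 + 6 = 16.
Posterior mode = (α'−1)/β' = 84/16 = 21/4.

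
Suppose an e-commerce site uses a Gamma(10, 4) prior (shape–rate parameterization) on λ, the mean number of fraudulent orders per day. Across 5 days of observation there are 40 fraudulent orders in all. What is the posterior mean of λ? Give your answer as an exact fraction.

50/9

Total count 40 over total exposure 5 days.
The Gamma prior is conjugate for the Poisson rate, so λ | data ~ Gamma(10+40, 4+5) = Gamma(50, 9).
Posterior mean = α'/β' = 50/9.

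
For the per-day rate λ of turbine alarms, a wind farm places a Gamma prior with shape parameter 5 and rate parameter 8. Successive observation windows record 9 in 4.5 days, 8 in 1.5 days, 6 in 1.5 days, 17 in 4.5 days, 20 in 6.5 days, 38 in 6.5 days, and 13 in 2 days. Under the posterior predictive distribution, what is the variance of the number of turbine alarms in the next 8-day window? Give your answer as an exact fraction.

39904/1225

Total count: 9 + 8 + 6 + 17 + 20 + 38 + 13 = 111.
Total exposure: 4.5 + 1.5 + 1.5 + 4.5 + 6.5 + 6.5 + 2 = 27 days.
Gamma(α, β) with Poisson data over total exposure Σt gives posterior Gamma(α+Σx, β+Σt) = Gamma(116, 35).
The posterior predictive for a window of length T is Negative Binomial with variance T·α'·(β'+T)/β'² = 8·116·43/1225 = 39904/1225.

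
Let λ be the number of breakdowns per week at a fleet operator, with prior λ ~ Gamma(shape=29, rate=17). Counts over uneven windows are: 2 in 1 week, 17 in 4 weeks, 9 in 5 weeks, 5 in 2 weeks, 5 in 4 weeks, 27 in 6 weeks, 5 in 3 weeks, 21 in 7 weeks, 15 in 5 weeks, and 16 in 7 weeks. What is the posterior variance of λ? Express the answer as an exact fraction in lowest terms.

151/3721

Total count: 2 + 17 + 9 + 5 + 5 + 27 + 5 + 21 + 15 + 16 = 122.
Total exposure: 1 + 4 + 5 + 2 + 4 + 6 + 3 + 7 + 5 + 7 = 44 weeks.
By Gamma–Poisson conjugacy, the posterior is Gamma(α + Σx, β + Σt) = Gamma(29 + 122, 17 + 44) = Gamma(151, 61).
Posterior variance = α'/β'² = 151/3721.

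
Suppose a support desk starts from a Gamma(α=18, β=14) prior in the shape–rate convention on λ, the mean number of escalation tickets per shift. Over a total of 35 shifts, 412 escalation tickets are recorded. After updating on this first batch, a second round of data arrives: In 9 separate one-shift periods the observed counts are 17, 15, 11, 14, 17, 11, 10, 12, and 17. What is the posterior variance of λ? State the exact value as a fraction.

Total count 412 over total exposure 35 shifts.
After the first batch: Gamma(18 + 412, 14 + 35) = Gamma(430, 49).
Total count: 17 + 15 + 11 + 14 + 17 + 11 + 10 + 12 + 17 = 124.
Total exposure: 9 shifts.
After the second batch: Gamma(430 + 124, 49 + 9) = Gamma(554, 58).
Posterior variance = α'/β'² = 554/3364 = 277/1682.

277/1682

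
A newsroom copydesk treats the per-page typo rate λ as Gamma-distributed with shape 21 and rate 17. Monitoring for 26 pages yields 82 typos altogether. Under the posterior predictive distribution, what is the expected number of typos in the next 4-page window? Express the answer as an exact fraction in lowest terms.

412/43

Total count 82 over total exposure 26 pages.
Posterior: α' = 21 + 82 = 103, β' = 17 + 26 = 43.
Predictive mean over a 4-page window = T·E[λ|data] = 4·103/43 = 412/43.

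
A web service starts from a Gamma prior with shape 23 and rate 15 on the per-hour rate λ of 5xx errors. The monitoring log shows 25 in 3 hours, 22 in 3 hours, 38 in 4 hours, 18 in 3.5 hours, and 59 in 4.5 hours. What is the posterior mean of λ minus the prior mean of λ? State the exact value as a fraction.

224/55

Total count: 25 + 22 + 38 + 18 + 59 = 162.
Total exposure: 3 + 3 + 4 + 3.5 + 4.5 = 18 hours.
Gamma(α, β) with Poisson data over total exposure Σt gives posterior Gamma(α+Σx, β+Σt) = Gamma(185, 33).
Posterior mean = 185/33 = 185/33; prior mean = 23/15 = 23/15. Difference = 185/33 − 23/15 = 224/55.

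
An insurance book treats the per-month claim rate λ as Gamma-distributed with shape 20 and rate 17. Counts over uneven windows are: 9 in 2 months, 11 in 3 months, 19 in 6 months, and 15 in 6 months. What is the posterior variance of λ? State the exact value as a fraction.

37/578

Total count: 9 + 11 + 19 + 15 = 54.
Total exposure: 2 + 3 + 6 + 6 = 17 months.
Gamma(α, β) with Poisson data over total exposure Σt gives posterior Gamma(α+Σx, β+Σt) = Gamma(74, 34).
Posterior variance = α'/β'² = 74/1156 = 37/578.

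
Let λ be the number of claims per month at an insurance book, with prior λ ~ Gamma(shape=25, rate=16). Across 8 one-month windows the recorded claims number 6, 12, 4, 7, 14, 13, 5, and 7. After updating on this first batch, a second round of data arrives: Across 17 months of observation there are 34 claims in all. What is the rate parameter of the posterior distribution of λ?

Total count: 6 + 12 + 4 + 7 + 14 + 13 + 5 + 7 = 68.
Total exposure: 8 months.
After the first batch: Gamma(25 + 68, 16 + 8) = Gamma(93, 24).
Total count 34 over total exposure 17 months.
After the second batch: Gamma(93 + 34, 24 + 17) = Gamma(127, 41).

41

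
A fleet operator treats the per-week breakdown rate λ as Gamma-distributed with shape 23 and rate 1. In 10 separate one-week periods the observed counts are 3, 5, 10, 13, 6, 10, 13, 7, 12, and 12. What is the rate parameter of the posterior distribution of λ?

11

Total count: 3 + 5 + 10 + 13 + 6 + 10 + 13 + 7 + 12 + 12 = 91.
Total exposure: 10 weeks.
The Gamma prior is conjugate for the Poisson rate, so λ | data ~ Gamma(23+91, 1+10) = Gamma(114, 11).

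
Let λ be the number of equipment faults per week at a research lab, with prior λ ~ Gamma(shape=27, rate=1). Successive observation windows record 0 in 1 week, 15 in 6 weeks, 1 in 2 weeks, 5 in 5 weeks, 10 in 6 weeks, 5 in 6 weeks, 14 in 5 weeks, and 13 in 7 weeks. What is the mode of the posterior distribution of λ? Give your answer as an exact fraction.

89/39

Total count: 0 + 15 + 1 + 5 + 10 + 5 + 14 + 13 = 63.
Total exposure: 1 + 6 + 2 + 5 + 6 + 6 + 5 + 7 = 38 weeks.
Conjugate update: add total count to the shape and total exposure to the rate, giving Gamma(90, 39).
Posterior mode = (α'−1)/β' = 89/39.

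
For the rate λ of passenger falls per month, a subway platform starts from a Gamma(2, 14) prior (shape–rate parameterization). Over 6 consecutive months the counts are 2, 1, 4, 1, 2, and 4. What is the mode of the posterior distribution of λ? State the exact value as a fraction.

3/4

Total count: 2 + 1 + 4 + 1 + 2 + 4 = 14.
Total exposure: 6 months.
The Gamma prior is conjugate for the Poisson rate, so λ | data ~ Gamma(2+14, 14+6) = Gamma(16, 20).
Posterior mode = (α'−1)/β' = 15/20 = 3/4.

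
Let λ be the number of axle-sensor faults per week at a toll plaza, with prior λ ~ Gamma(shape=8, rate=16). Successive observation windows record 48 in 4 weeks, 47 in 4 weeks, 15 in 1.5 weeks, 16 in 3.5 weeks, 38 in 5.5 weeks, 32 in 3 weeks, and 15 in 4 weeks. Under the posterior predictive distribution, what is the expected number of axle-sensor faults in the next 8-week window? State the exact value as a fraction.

Total count: 48 + 47 + 15 + 16 + 38 + 32 + 15 = 211.
Total exposure: 4 + 4 + 1.5 + 3.5 + 5.5 + 3 + 4 = 25.5 weeks.
Conjugate update: add total count to the shape and total exposure to the rate, giving Gamma(219, 83/2).
Predictive mean over an 8-week window = T·E[λ|data] = 8·219/(83/2) = 3504/83.

3504/83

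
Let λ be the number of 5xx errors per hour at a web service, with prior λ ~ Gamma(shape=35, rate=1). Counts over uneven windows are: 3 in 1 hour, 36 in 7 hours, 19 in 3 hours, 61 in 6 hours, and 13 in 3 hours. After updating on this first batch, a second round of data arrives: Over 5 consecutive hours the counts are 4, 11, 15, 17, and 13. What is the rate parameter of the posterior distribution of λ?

Total count: 3 + 36 + 19 + 61 + 13 = 132.
Total exposure: 1 + 7 + 3 + 6 + 3 = 20 hours.
After the first batch: Gamma(35 + 132, 1 + 20) = Gamma(167, 21).
Total count: 4 + 11 + 15 + 17 + 13 = 60.
Total exposure: 5 hours.
After the second batch: Gamma(167 + 60, 21 + 5) = Gamma(227, 26).

26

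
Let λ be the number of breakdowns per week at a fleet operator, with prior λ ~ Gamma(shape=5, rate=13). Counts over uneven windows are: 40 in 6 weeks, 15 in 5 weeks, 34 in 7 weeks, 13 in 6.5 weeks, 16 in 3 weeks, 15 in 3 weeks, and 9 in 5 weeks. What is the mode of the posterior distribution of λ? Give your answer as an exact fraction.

292/97

Total count: 40 + 15 + 34 + 13 + 16 + 15 + 9 = 142.
Total exposure: 6 + 5 + 7 + 6.5 + 3 + 3 + 5 = 35.5 weeks.
Posterior: α' = 5 + 142 = 147, β' = 13 + 35.5 = 97/2.
Posterior mode = (α'−1)/β' = 146/(97/2) = 292/97.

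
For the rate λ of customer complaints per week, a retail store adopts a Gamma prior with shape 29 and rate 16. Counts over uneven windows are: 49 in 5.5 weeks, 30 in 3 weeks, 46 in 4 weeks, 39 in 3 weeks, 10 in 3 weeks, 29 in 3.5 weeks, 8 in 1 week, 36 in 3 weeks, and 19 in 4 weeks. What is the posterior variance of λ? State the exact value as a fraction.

Total count: 49 + 30 + 46 + 39 + 10 + 29 + 8 + 36 + 19 = 266.
Total exposure: 5.5 + 3 + 4 + 3 + 3 + 3.5 + 1 + 3 + 4 = 30 weeks.
Conjugate update: add total count to the shape and total exposure to the rate, giving Gamma(295, 46).
Posterior variance = α'/β'² = 295/2116.

295/2116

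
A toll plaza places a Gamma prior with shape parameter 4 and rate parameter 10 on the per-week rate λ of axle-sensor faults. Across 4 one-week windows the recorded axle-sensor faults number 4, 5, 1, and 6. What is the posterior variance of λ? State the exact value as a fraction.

Total count: 4 + 5 + 1 + 6 = 16.
Total exposure: 4 weeks.
Conjugate update: add total count to the shape and total exposure to the rate, giving Gamma(20, 14).
Posterior variance = α'/β'² = 20/196 = 5/49.

5/49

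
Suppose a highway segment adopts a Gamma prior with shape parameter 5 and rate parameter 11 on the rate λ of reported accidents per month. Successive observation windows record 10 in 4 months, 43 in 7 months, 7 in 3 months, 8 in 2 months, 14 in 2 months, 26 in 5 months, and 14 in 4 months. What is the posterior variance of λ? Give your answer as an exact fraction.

127/1444

Total count: 10 + 43 + 7 + 8 + 14 + 26 + 14 = 122.
Total exposure: 4 + 7 + 3 + 2 + 2 + 5 + 4 = 27 months.
Conjugate update: add total count to the shape and total exposure to the rate, giving Gamma(127, 38).
Posterior variance = α'/β'² = 127/1444.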